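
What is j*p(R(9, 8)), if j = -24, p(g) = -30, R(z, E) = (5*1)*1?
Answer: 720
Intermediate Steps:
R(z, E) = 5 (R(z, E) = 5*1 = 5)
j*p(R(9, 8)) = -24*(-30) = 720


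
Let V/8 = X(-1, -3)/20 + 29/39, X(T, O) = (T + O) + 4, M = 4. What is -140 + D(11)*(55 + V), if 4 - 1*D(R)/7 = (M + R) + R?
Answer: -371518/39 ≈ -9526.1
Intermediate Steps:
X(T, O) = 4 + O + T (X(T, O) = (O + T) + 4 = 4 + O + T)
D(R) = -14*R (D(R) = 28 - 7*((4 + R) + R) = 28 - 7*(4 + 2*R) = 28 + (-28 - 14*R) = -14*R)
V = 232/39 (V = 8*((4 - 3 - 1)/20 + 29/39) = 8*(0*(1/20) + 29*(1/39)) = 8*(0 + 29/39) = 8*(29/39) = 232/39 ≈ 5.9487)
-140 + D(11)*(55 + V) = -140 + (-14*11)*(55 + 232/39) = -140 - 154*2377/39 = -140 - 366058/39 = -371518/39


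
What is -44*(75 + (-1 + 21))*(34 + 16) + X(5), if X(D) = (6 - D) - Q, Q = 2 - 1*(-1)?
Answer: -209002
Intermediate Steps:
Q = 3 (Q = 2 + 1 = 3)
X(D) = 3 - D (X(D) = (6 - D) - 1*3 = (6 - D) - 3 = 3 - D)
-44*(75 + (-1 + 21))*(34 + 16) + X(5) = -44*(75 + (-1 + 21))*(34 + 16) + (3 - 1*5) = -44*(75 + 20)*50 + (3 - 5) = -4180*50 - 2 = -44*4750 - 2 = -209000 - 2 = -209002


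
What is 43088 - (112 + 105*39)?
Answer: 38881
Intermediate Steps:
43088 - (112 + 105*39) = 43088 - (112 + 4095) = 43088 - 1*4207 = 43088 - 4207 = 38881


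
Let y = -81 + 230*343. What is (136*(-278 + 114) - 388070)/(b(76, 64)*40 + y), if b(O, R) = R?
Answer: -410374/81369 ≈ -5.0434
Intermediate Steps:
y = 78809 (y = -81 + 78890 = 78809)
(136*(-278 + 114) - 388070)/(b(76, 64)*40 + y) = (136*(-278 + 114) - 388070)/(64*40 + 78809) = (136*(-164) - 388070)/(2560 + 78809) = (-22304 - 388070)/81369 = -410374*1/81369 = -410374/81369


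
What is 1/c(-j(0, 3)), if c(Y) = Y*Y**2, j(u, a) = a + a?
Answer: -1/216 ≈ -0.0046296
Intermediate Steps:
j(u, a) = 2*a
c(Y) = Y**3
1/c(-j(0, 3)) = 1/((-2*3)**3) = 1/((-1*6)**3) = 1/((-6)**3) = 1/(-216) = -1/216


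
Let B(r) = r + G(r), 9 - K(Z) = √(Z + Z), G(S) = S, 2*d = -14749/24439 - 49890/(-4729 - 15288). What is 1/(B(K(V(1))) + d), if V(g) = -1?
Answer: 18134541996664189270/351206723037358945833 + 1914497608158274952*I*√2/351206723037358945833 ≈ 0.051635 + 0.0077092*I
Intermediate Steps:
d = 924030977/978390926 (d = (-14749/24439 - 49890/(-4729 - 15288))/2 = (-14749*1/24439 - 49890/(-20017))/2 = (-14749/24439 - 49890*(-1/20017))/2 = (-14749/24439 + 49890/20017)/2 = (½)*(924030977/489195463) = 924030977/978390926 ≈ 0.94444)
K(Z) = 9 - √2*√Z (K(Z) = 9 - √(Z + Z) = 9 - √(2*Z) = 9 - √2*√Z)
B(r) = 2*r (B(r) = r + r = 2*r)
1/(B(K(V(1))) + d) = 1/(2*(9 - √2*√(-1)) + 924030977/978390926) = 1/(2*(9 - √2*I) + 924030977/978390926) = 1/(2*(9 - I*√2) + 924030977/978390926) = 1/((18 - 2*I*√2) + 924030977/978390926) = 1/(18535067645/978390926 - 2*I*√2)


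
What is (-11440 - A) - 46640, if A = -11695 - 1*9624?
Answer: -36761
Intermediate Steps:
A = -21319 (A = -11695 - 9624 = -21319)
(-11440 - A) - 46640 = (-11440 - 1*(-21319)) - 46640 = (-11440 + 21319) - 46640 = 9879 - 46640 = -36761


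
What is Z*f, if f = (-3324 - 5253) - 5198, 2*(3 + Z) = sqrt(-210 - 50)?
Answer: 41325 - 13775*I*sqrt(65) ≈ 41325.0 - 1.1106e+5*I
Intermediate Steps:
Z = -3 + I*sqrt(65) (Z = -3 + sqrt(-210 - 50)/2 = -3 + sqrt(-260)/2 = -3 + (2*I*sqrt(65))/2 = -3 + I*sqrt(65) ≈ -3.0 + 8.0623*I)
f = -13775 (f = -8577 - 5198 = -13775)
Z*f = (-3 + I*sqrt(65))*(-13775) = 41325 - 13775*I*sqrt(65)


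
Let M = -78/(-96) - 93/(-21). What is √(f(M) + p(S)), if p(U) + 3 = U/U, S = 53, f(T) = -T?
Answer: I*√5677/28 ≈ 2.6909*I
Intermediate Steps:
M = 587/112 (M = -78*(-1/96) - 93*(-1/21) = 13/16 + 31/7 = 587/112 ≈ 5.2411)
p(U) = -2 (p(U) = -3 + U/U = -3 + 1 = -2)
√(f(M) + p(S)) = √(-1*587/112 - 2) = √(-587/112 - 2) = √(-811/112) = I*√5677/28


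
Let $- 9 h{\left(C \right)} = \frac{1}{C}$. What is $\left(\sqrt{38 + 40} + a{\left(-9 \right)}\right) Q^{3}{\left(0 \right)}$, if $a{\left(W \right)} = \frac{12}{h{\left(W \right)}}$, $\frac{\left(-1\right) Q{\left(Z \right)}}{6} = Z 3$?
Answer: $0$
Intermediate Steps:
$h{\left(C \right)} = - \frac{1}{9 C}$
$Q{\left(Z \right)} = - 18 Z$ ($Q{\left(Z \right)} = - 6 Z 3 = - 6 \cdot 3 Z = - 18 Z$)
$a{\left(W \right)} = - 108 W$ ($a{\left(W \right)} = \frac{12}{\left(- \frac{1}{9}\right) \frac{1}{W}} = 12 \left(- 9 W\right) = - 108 W$)
$\left(\sqrt{38 + 40} + a{\left(-9 \right)}\right) Q^{3}{\left(0 \right)} = \left(\sqrt{38 + 40} - -972\right) \left(\left(-18\right) 0\right)^{3} = \left(\sqrt{78} + 972\right) 0^{3} = \left(972 + \sqrt{78}\right) 0 = 0$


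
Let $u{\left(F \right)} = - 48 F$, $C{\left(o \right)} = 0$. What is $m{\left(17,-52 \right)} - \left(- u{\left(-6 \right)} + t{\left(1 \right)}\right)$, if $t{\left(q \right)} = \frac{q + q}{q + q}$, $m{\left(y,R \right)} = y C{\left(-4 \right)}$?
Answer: $287$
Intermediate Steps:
$m{\left(y,R \right)} = 0$ ($m{\left(y,R \right)} = y 0 = 0$)
$t{\left(q \right)} = 1$ ($t{\left(q \right)} = \frac{2 q}{2 q} = 2 q \frac{1}{2 q} = 1$)
$m{\left(17,-52 \right)} - \left(- u{\left(-6 \right)} + t{\left(1 \right)}\right) = 0 - -287 = 0 + \left(288 - 1\right) = 0 + 287 = 287$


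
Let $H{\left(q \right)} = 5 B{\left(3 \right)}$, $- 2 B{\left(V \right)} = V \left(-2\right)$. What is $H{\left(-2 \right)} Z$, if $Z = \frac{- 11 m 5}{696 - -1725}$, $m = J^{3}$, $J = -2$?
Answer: $\frac{2200}{807} \approx 2.7261$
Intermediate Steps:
$B{\left(V \right)} = V$ ($B{\left(V \right)} = - \frac{V \left(-2\right)}{2} = - \frac{\left(-2\right) V}{2} = V$)
$H{\left(q \right)} = 15$ ($H{\left(q \right)} = 5 \cdot 3 = 15$)
$m = -8$ ($m = \left(-2\right)^{3} = -8$)
$Z = \frac{440}{2421}$ ($Z = \frac{\left(-11\right) \left(-8\right) 5}{696 - -1725} = \frac{88 \cdot 5}{696 + 1725} = \frac{440}{2421} \approx 0.18174$)
$H{\left(-2 \right)} Z = 15 \cdot \frac{440}{2421} = \frac{2200}{807}$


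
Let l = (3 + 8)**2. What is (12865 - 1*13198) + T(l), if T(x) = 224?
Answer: -109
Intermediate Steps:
l = 121 (l = 11**2 = 121)
(12865 - 1*13198) + T(l) = (12865 - 1*13198) + 224 = (12865 - 13198) + 224 = -333 + 224 = -109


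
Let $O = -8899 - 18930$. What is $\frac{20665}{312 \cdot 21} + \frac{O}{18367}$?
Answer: $\frac{197218447}{120340584} \approx 1.6388$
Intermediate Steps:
$O = -27829$
$\frac{20665}{312 \cdot 21} + \frac{O}{18367} = \frac{20665}{312 \cdot 21} - \frac{27829}{18367} = \frac{20665}{6552} - \frac{27829}{18367} = \frac{197218447}{120340584}$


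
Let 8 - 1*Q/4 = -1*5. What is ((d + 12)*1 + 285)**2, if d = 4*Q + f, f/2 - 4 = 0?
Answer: 263169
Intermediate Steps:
f = 8 (f = 8 + 2*0 = 8 + 0 = 8)
Q = 52 (Q = 32 - (-4)*5 = 32 - 4*(-5) = 32 + 20 = 52)
d = 216 (d = 4*52 + 8 = 208 + 8 = 216)
((d + 12)*1 + 285)**2 = ((216 + 12)*1 + 285)**2 = (228*1 + 285)**2 = (228 + 285)**2 = 513**2 = 263169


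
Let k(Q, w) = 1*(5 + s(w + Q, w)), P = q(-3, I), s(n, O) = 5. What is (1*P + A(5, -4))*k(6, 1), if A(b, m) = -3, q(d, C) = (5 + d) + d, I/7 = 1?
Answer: -40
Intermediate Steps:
I = 7 (I = 7*1 = 7)
q(d, C) = 5 + 2*d
P = -1 (P = 5 + 2*(-3) = 5 - 6 = -1)
k(Q, w) = 10 (k(Q, w) = 1*(5 + 5) = 1*10 = 10)
(1*P + A(5, -4))*k(6, 1) = (1*(-1) - 3)*10 = (-1 - 3)*10 = -4*10 = -40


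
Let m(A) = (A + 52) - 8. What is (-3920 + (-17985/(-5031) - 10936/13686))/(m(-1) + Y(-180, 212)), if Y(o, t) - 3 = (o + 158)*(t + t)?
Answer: 14984311057/35505849834 ≈ 0.42202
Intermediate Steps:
Y(o, t) = 3 + 2*t*(158 + o) (Y(o, t) = 3 + (o + 158)*(t + t) = 3 + (158 + o)*(2*t) = 3 + 2*t*(158 + o))
m(A) = 44 + A (m(A) = (52 + A) - 8 = 44 + A)
(-3920 + (-17985/(-5031) - 10936/13686))/(m(-1) + Y(-180, 212)) = (-3920 + (-17985/(-5031) - 10936/13686))/((44 - 1) + (3 + 316*212 + 2*(-180)*212)) = (-3920 + (-17985*(-1/5031) - 10936*1/13686))/(43 + (3 + 66992 - 76320)) = (-3920 + (5995/1677 - 5468/6843))/(43 - 9325) = (-3920 + 10617983/3825237)/(-9282) = -14984311057/3825237*(-1/9282) = 14984311057/35505849834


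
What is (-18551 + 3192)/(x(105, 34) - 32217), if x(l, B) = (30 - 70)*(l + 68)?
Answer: 15359/39137 ≈ 0.39244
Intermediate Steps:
x(l, B) = -2720 - 40*l (x(l, B) = -40*(68 + l) = -2720 - 40*l)
(-18551 + 3192)/(x(105, 34) - 32217) = (-18551 + 3192)/((-2720 - 40*105) - 32217) = -15359/((-2720 - 4200) - 32217) = -15359/(-6920 - 32217) = -15359/(-39137) = -15359*(-1/39137) = 15359/39137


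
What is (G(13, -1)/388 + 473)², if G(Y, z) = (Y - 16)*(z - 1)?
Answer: 8420815225/37636 ≈ 2.2374e+5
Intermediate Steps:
G(Y, z) = (-1 + z)*(-16 + Y) (G(Y, z) = (-16 + Y)*(-1 + z) = (-1 + z)*(-16 + Y))
(G(13, -1)/388 + 473)² = ((16 - 1*13 - 16*(-1) + 13*(-1))/388 + 473)² = ((16 - 13 + 16 - 13)*(1/388) + 473)² = (6*(1/388) + 473)² = (3/194 + 473)² = (91765/194)² = 8420815225/37636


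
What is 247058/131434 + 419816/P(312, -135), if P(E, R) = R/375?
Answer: -689725090039/591453 ≈ -1.1662e+6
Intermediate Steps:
P(E, R) = R/375 (P(E, R) = R*(1/375) = R/375)
247058/131434 + 419816/P(312, -135) = 247058/131434 + 419816/(((1/375)*(-135))) = 247058*(1/131434) + 419816/(-9/25) = 123529/65717 + 419816*(-25/9) = 123529/65717 - 10495400/9 = -689725090039/591453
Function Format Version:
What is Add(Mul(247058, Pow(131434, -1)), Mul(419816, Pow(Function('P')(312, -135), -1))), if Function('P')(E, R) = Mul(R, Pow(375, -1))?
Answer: Rational(-689725090039, 591453) ≈ -1.1662e+6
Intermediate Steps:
Function('P')(E, R) = Mul(Rational(1, 375), R) (Function('P')(E, R) = Mul(R, Rational(1, 375)) = Mul(Rational(1, 375), R))
Add(Mul(247058, Pow(131434, -1)), Mul(419816, Pow(Function('P')(312, -135), -1))) = Add(Mul(247058, Pow(131434, -1)), Mul(419816, Pow(Mul(Rational(1, 375), -135), -1))) = Add(Mul(247058, Rational(1, 131434)), Mul(419816, Pow(Rational(-9, 25), -1))) = Add(Rational(123529, 65717), Mul(419816, Rational(-25, 9))) = Add(Rational(123529, 65717), Rational(-10495400, 9)) = Rational(-689725090039, 591453)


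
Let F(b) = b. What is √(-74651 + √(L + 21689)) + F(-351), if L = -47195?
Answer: -351 + √(-74651 + 3*I*√2834) ≈ -350.71 + 273.22*I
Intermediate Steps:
√(-74651 + √(L + 21689)) + F(-351) = √(-74651 + √(-47195 + 21689)) - 351 = √(-74651 + √(-25506)) - 351 = √(-74651 + 3*I*√2834) - 351 = -351 + √(-74651 + 3*I*√2834)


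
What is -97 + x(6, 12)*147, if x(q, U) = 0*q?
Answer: -97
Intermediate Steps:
x(q, U) = 0
-97 + x(6, 12)*147 = -97 + 0*147 = -97 + 0 = -97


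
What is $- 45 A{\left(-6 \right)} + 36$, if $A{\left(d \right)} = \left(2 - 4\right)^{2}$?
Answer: $-144$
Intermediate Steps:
$A{\left(d \right)} = 4$ ($A{\left(d \right)} = \left(-2\right)^{2} = 4$)
$- 45 A{\left(-6 \right)} + 36 = \left(-45\right) 4 + 36 = -180 + 36 = -144$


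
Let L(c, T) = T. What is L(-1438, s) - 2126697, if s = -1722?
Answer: -2128419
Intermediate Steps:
L(-1438, s) - 2126697 = -1722 - 2126697 = -2128419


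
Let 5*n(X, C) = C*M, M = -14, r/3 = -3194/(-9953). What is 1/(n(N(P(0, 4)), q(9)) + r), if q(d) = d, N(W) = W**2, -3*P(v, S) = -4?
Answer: -49765/1206168 ≈ -0.041259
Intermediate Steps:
P(v, S) = 4/3 (P(v, S) = -1/3*(-4) = 4/3)
r = 9582/9953 (r = 3*(-3194/(-9953)) = 3*(-3194*(-1/9953)) = 3*(3194/9953) = 9582/9953 ≈ 0.96272)
n(X, C) = -14*C/5 (n(X, C) = (C*(-14))/5 = (-14*C)/5 = -14*C/5)
1/(n(N(P(0, 4)), q(9)) + r) = 1/(-14/5*9 + 9582/9953) = 1/(-126/5 + 9582/9953) = 1/(-1206168/49765) = -49765/1206168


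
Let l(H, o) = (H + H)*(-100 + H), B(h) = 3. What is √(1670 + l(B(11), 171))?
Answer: 8*√17 ≈ 32.985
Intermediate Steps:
l(H, o) = 2*H*(-100 + H) (l(H, o) = (2*H)*(-100 + H) = 2*H*(-100 + H))
√(1670 + l(B(11), 171)) = √(1670 + 2*3*(-100 + 3)) = √(1670 + 2*3*(-97)) = √(1670 - 582) = √1088 = 8*√17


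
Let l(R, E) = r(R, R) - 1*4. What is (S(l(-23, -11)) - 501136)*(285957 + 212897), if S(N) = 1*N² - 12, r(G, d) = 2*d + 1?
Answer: -248801935938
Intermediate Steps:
r(G, d) = 1 + 2*d
l(R, E) = -3 + 2*R (l(R, E) = (1 + 2*R) - 1*4 = (1 + 2*R) - 4 = -3 + 2*R)
S(N) = -12 + N² (S(N) = N² - 12 = -12 + N²)
(S(l(-23, -11)) - 501136)*(285957 + 212897) = ((-12 + (-3 + 2*(-23))²) - 501136)*(285957 + 212897) = ((-12 + (-3 - 46)²) - 501136)*498854 = ((-12 + (-49)²) - 501136)*498854 = ((-12 + 2401) - 501136)*498854 = (2389 - 501136)*498854 = -498747*498854 = -248801935938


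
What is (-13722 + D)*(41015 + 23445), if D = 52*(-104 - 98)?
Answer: -1561607960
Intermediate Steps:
D = -10504 (D = 52*(-202) = -10504)
(-13722 + D)*(41015 + 23445) = (-13722 - 10504)*(41015 + 23445) = -24226*64460 = -1561607960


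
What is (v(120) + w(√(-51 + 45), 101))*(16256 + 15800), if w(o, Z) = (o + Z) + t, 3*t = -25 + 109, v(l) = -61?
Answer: 2179808 + 32056*I*√6 ≈ 2.1798e+6 + 78521.0*I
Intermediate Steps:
t = 28 (t = (-25 + 109)/3 = (⅓)*84 = 28)
w(o, Z) = 28 + Z + o (w(o, Z) = (o + Z) + 28 = (Z + o) + 28 = 28 + Z + o)
(v(120) + w(√(-51 + 45), 101))*(16256 + 15800) = (-61 + (28 + 101 + √(-51 + 45)))*(16256 + 15800) = (-61 + (28 + 101 + √(-6)))*32056 = (-61 + (28 + 101 + I*√6))*32056 = (-61 + (129 + I*√6))*32056 = (68 + I*√6)*32056 = 2179808 + 32056*I*√6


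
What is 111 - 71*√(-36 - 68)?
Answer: 111 - 142*I*√26 ≈ 111.0 - 724.06*I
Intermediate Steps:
111 - 71*√(-36 - 68) = 111 - 142*I*√26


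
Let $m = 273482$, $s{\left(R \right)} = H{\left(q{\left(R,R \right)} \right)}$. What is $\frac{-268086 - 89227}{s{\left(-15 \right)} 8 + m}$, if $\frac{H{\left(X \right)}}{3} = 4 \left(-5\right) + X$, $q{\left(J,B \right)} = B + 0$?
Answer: $- \frac{357313}{272642} \approx -1.3106$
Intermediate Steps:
$q{\left(J,B \right)} = B$
$H{\left(X \right)} = -60 + 3 X$ ($H{\left(X \right)} = 3 \left(4 \left(-5\right) + X\right) = 3 \left(-20 + X\right) = -60 + 3 X$)
$s{\left(R \right)} = -60 + 3 R$
$\frac{-268086 - 89227}{s{\left(-15 \right)} 8 + m} = \frac{-268086 - 89227}{\left(-60 + 3 \left(-15\right)\right) 8 + 273482} = - \frac{357313}{\left(-60 - 45\right) 8 + 273482} = - \frac{357313}{\left(-105\right) 8 + 273482} = - \frac{357313}{-840 + 273482} = - \frac{357313}{272642}$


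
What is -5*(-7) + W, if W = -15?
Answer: 20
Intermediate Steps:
-5*(-7) + W = -5*(-7) - 15 = 35 - 15 = 20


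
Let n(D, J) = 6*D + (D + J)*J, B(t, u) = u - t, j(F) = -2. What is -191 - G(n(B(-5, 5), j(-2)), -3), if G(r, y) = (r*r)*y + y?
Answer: 5620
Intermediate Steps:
n(D, J) = 6*D + J*(D + J)
G(r, y) = y + y*r**2 (G(r, y) = r**2*y + y = y*r**2 + y = y + y*r**2)
-191 - G(n(B(-5, 5), j(-2)), -3) = -191 - (-3)*(1 + ((-2)**2 + 6*(5 - 1*(-5)) + (5 - 1*(-5))*(-2))**2) = -191 - (-3)*(1 + (4 + 6*(5 + 5) + (5 + 5)*(-2))**2) = -191 - (-3)*(1 + (4 + 6*10 + 10*(-2))**2) = -191 - (-3)*(1 + (4 + 60 - 20)**2) = -191 - (-3)*(1 + 44**2) = -191 - (-3)*(1 + 1936) = -191 - (-3)*1937 = -191 - 1*(-5811) = -191 + 5811 = 5620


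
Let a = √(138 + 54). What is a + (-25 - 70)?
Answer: -95 + 8*√3 ≈ -81.144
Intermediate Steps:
a = 8*√3 (a = √192 = 8*√3 ≈ 13.856)
a + (-25 - 70) = 8*√3 + (-25 - 70) = 8*√3 - 95 = -95 + 8*√3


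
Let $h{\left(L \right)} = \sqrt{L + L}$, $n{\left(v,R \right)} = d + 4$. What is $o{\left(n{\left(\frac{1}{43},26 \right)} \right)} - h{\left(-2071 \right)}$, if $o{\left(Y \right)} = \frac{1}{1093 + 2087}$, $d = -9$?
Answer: $\frac{1}{3180} - i \sqrt{4142} \approx 0.00031447 - 64.358 i$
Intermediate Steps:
$n{\left(v,R \right)} = -5$ ($n{\left(v,R \right)} = -9 + 4 = -5$)
$o{\left(Y \right)} = \frac{1}{3180}$
$h{\left(L \right)} = \sqrt{2} \sqrt{L}$ ($h{\left(L \right)} = \sqrt{2 L} = \sqrt{2} \sqrt{L}$)
$o{\left(n{\left(\frac{1}{43},26 \right)} \right)} - h{\left(-2071 \right)} = \frac{1}{3180} - \sqrt{2} \sqrt{-2071} = \frac{1}{3180} - \sqrt{2} i \sqrt{2071} = \frac{1}{3180} - i \sqrt{4142}$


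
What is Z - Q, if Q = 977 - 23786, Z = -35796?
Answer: -12987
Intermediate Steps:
Q = -22809
Z - Q = -35796 - 1*(-22809) = -35796 + 22809 = -12987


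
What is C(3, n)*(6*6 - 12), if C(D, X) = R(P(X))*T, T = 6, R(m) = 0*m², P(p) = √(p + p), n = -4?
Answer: 0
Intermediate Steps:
P(p) = √2*√p (P(p) = √(2*p) = √2*√p)
R(m) = 0
C(D, X) = 0 (C(D, X) = 0*6 = 0)
C(3, n)*(6*6 - 12) = 0*(6*6 - 12) = 0*(36 - 12) = 0*24 = 0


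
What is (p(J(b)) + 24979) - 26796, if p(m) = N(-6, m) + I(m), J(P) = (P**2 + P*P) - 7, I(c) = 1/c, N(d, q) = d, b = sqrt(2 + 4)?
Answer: -9114/5 ≈ -1822.8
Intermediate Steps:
b = sqrt(6) ≈ 2.4495
J(P) = -7 + 2*P**2 (J(P) = (P**2 + P**2) - 7 = 2*P**2 - 7 = -7 + 2*P**2)
p(m) = -6 + 1/m
(p(J(b)) + 24979) - 26796 = ((-6 + 1/(-7 + 2*(sqrt(6))**2)) + 24979) - 26796 = ((-6 + 1/(-7 + 2*6)) + 24979) - 26796 = ((-6 + 1/(-7 + 12)) + 24979) - 26796 = ((-6 + 1/5) + 24979) - 26796 = (-29/5 + 24979) - 26796 = 124866/5 - 26796 = -9114/5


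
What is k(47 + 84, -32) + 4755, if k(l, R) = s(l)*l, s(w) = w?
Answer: 21916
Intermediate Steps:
k(l, R) = l² (k(l, R) = l*l = l²)
k(47 + 84, -32) + 4755 = (47 + 84)² + 4755 = 131² + 4755 = 17161 + 4755 = 21916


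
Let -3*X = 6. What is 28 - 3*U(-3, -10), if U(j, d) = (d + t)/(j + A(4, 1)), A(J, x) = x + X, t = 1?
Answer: 85/4 ≈ 21.250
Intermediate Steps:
X = -2 (X = -⅓*6 = -2)
A(J, x) = -2 + x (A(J, x) = x - 2 = -2 + x)
U(j, d) = (1 + d)/(-1 + j) (U(j, d) = (d + 1)/(j + (-2 + 1)) = (1 + d)/(j - 1) = (1 + d)/(-1 + j))
28 - 3*U(-3, -10) = 28 - 3*(1 - 10)/(-1 - 3) = 28 - 3*(-9)/(-4) = 28 - (-3)*(-9)/4 = 28 - 3*9/4 = 28 - 27/4 = 85/4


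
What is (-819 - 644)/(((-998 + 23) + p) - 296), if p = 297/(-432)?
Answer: 23408/20347 ≈ 1.1504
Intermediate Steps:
p = -11/16 (p = 297*(-1/432) = -11/16 ≈ -0.68750)
(-819 - 644)/(((-998 + 23) + p) - 296) = (-819 - 644)/(((-998 + 23) - 11/16) - 296) = -1463/((-975 - 11/16) - 296) = -1463/(-15611/16 - 296) = -1463/(-20347/16) = -1463*(-16/20347) = 23408/20347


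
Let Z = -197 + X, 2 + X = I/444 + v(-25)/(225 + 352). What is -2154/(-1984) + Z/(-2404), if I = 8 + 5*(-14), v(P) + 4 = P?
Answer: 44620013863/38184309024 ≈ 1.1685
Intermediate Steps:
v(P) = -4 + P
I = -62 (I = 8 - 70 = -62)
X = -280513/128094 (X = -2 + (-62/444 + (-4 - 25)/(225 + 352)) = -2 + (-62*1/444 - 29/577) = -2 + (-31/222 - 29*1/577) = -2 + (-31/222 - 29/577) = -2 - 24325/128094 = -280513/128094 ≈ -2.1899)
Z = -25515031/128094 (Z = -197 - 280513/128094 = -25515031/128094 ≈ -199.19)
-2154/(-1984) + Z/(-2404) = -2154/(-1984) - 25515031/128094/(-2404) = -2154*(-1/1984) - 25515031/128094*(-1/2404) = 1077/992 + 25515031/307937976 = 44620013863/38184309024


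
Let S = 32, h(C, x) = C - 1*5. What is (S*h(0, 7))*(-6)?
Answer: 960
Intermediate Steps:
h(C, x) = -5 + C (h(C, x) = C - 5 = -5 + C)
(S*h(0, 7))*(-6) = (32*(-5 + 0))*(-6) = (32*(-5))*(-6) = -160*(-6) = 960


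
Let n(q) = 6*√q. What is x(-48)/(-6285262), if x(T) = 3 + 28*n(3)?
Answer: -3/6285262 - 84*√3/3142631 ≈ -4.6774e-5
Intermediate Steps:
x(T) = 3 + 168*√3 (x(T) = 3 + 28*(6*√3) = 3 + 168*√3)
x(-48)/(-6285262) = (3 + 168*√3)/(-6285262) = (3 + 168*√3)*(-1/6285262) = -3/6285262 - 84*√3/3142631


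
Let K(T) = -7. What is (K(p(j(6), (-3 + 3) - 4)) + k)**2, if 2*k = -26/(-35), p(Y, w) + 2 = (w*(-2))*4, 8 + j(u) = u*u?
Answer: 53824/1225 ≈ 43.938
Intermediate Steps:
j(u) = -8 + u**2 (j(u) = -8 + u*u = -8 + u**2)
p(Y, w) = -2 - 8*w (p(Y, w) = -2 + (w*(-2))*4 = -2 - 2*w*4 = -2 - 8*w)
k = 13/35 (k = (-26/(-35))/2 = (-26*(-1/35))/2 = (1/2)*(26/35) = 13/35 ≈ 0.37143)
(K(p(j(6), (-3 + 3) - 4)) + k)**2 = (-7 + 13/35)**2 = (-232/35)**2 = 53824/1225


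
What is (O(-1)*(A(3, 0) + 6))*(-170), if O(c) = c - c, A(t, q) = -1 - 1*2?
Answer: 0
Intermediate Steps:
A(t, q) = -3 (A(t, q) = -1 - 2 = -3)
O(c) = 0
(O(-1)*(A(3, 0) + 6))*(-170) = (0*(-3 + 6))*(-170) = (0*3)*(-170) = 0*(-170) = 0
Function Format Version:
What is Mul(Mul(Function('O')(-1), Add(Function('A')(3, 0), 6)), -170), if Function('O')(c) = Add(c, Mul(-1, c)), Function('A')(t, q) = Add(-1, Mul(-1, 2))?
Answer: 0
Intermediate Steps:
Function('A')(t, q) = -3 (Function('A')(t, q) = Add(-1, -2) = -3)
Function('O')(c) = 0
Mul(Mul(Function('O')(-1), Add(Function('A')(3, 0), 6)), -170) = Mul(Mul(0, Add(-3, 6)), -170) = Mul(Mul(0, 3), -170) = Mul(0, -170) = 0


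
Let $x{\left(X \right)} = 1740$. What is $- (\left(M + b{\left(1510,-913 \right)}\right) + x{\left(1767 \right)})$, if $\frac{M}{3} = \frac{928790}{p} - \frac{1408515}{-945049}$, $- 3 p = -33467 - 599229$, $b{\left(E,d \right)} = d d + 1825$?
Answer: $- \frac{250278518051887823}{298964361052} \approx -8.3715 \cdot 10^{5}$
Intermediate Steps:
$b{\left(E,d \right)} = 1825 + d^{2}$ ($b{\left(E,d \right)} = d^{2} + 1825 = 1825 + d^{2}$)
$p = \frac{632696}{3}$ ($p = - \frac{-33467 - 599229}{3} = \left(- \frac{1}{3}\right) \left(-632696\right) = \frac{632696}{3} \approx 2.109 \cdot 10^{5}$)
$M = \frac{5286626982855}{298964361052}$ ($M = 3 \left(\frac{928790}{\frac{632696}{3}} - \frac{1408515}{-945049}\right) = 3 \left(928790 \cdot \frac{3}{632696} - - \frac{1408515}{945049}\right) = 3 \left(\frac{1393185}{316348} + \frac{1408515}{945049}\right) = 3 \cdot \frac{1762208994285}{298964361052} = \frac{5286626982855}{298964361052} \approx 17.683$)
$- (\left(M + b{\left(1510,-913 \right)}\right) + x{\left(1767 \right)}) = - (\left(\frac{5286626982855}{298964361052} + \left(1825 + \left(-913\right)^{2}\right)\right) + 1740) = - (\left(\frac{5286626982855}{298964361052} + \left(1825 + 833569\right)\right) + 1740) = - (\left(\frac{5286626982855}{298964361052} + 835394\right) + 1740) = - (\frac{249758320063657343}{298964361052} + 1740) = \left(-1\right) \frac{250278518051887823}{298964361052} = - \frac{250278518051887823}{298964361052}$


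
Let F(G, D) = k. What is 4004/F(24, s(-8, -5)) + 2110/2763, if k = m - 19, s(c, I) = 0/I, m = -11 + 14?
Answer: -2757323/11052 ≈ -249.49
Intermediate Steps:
m = 3
s(c, I) = 0
k = -16 (k = 3 - 19 = -16)
F(G, D) = -16
4004/F(24, s(-8, -5)) + 2110/2763 = 4004/(-16) + 2110/2763 = 4004*(-1/16) + 2110*(1/2763) = -1001/4 + 2110/2763 = -2757323/11052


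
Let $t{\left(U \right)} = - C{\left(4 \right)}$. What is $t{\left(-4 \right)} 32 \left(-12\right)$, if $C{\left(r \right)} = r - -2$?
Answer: $2304$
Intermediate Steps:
$C{\left(r \right)} = 2 + r$ ($C{\left(r \right)} = r + 2 = 2 + r$)
$t{\left(U \right)} = -6$ ($t{\left(U \right)} = - (2 + 4) = \left(-1\right) 6 = -6$)
$t{\left(-4 \right)} 32 \left(-12\right) = \left(-6\right) 32 \left(-12\right) = \left(-192\right) \left(-12\right) = 2304$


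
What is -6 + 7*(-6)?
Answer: -48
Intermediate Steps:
-6 + 7*(-6) = -6 - 42 = -48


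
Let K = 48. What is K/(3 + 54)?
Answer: 16/19 ≈ 0.84210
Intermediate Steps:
K/(3 + 54) = 48/(3 + 54) = 48/57 = (1/57)*48 = 16/19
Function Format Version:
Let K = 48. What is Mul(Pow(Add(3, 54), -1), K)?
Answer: Rational(16, 19) ≈ 0.84210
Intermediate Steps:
Mul(Pow(Add(3, 54), -1), K) = Mul(Pow(Add(3, 54), -1), 48) = Mul(Pow(57, -1), 48) = Mul(Rational(1, 57), 48) = Rational(16, 19)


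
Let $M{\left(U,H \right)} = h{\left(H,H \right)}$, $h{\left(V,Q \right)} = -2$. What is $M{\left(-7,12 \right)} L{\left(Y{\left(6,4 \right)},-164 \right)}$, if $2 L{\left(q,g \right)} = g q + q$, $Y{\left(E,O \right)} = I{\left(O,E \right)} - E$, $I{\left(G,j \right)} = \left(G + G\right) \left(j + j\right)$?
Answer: $14670$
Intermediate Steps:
$I{\left(G,j \right)} = 4 G j$ ($I{\left(G,j \right)} = 2 G 2 j = 4 G j$)
$M{\left(U,H \right)} = -2$
$Y{\left(E,O \right)} = - E + 4 E O$ ($Y{\left(E,O \right)} = 4 O E - E = 4 E O - E = - E + 4 E O$)
$L{\left(q,g \right)} = \frac{q}{2} + \frac{g q}{2}$ ($L{\left(q,g \right)} = \frac{g q + q}{2} = \frac{q + g q}{2} = \frac{q}{2} + \frac{g q}{2}$)
$M{\left(-7,12 \right)} L{\left(Y{\left(6,4 \right)},-164 \right)} = - 2 \frac{6 \left(-1 + 4 \cdot 4\right) \left(1 - 164\right)}{2} = - 2 \cdot \frac{1}{2} \cdot 6 \left(-1 + 16\right) \left(-163\right) = - 2 \cdot \frac{1}{2} \cdot 6 \cdot 15 \left(-163\right) = - 2 \cdot \frac{1}{2} \cdot 90 \left(-163\right) = \left(-2\right) \left(-7335\right) = 14670$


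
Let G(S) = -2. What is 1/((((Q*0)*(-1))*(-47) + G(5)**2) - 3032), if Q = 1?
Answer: -1/3028 ≈ -0.00033025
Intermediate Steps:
1/((((Q*0)*(-1))*(-47) + G(5)**2) - 3032) = 1/((((1*0)*(-1))*(-47) + (-2)**2) - 3032) = 1/(((0*(-1))*(-47) + 4) - 3032) = 1/((0*(-47) + 4) - 3032) = 1/((0 + 4) - 3032) = 1/(4 - 3032) = 1/(-3028) = -1/3028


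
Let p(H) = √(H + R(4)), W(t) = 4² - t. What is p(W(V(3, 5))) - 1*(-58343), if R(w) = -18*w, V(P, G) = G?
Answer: 58343 + I*√61 ≈ 58343.0 + 7.8102*I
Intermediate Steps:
W(t) = 16 - t
p(H) = √(-72 + H) (p(H) = √(H - 18*4) = √(H - 72) = √(-72 + H))
p(W(V(3, 5))) - 1*(-58343) = √(-72 + (16 - 1*5)) - 1*(-58343) = √(-72 + (16 - 5)) + 58343 = √(-72 + 11) + 58343 = √(-61) + 58343 = I*√61 + 58343 = 58343 + I*√61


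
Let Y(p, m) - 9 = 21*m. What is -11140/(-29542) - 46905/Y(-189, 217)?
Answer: -222467045/22481462 ≈ -9.8956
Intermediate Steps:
Y(p, m) = 9 + 21*m
-11140/(-29542) - 46905/Y(-189, 217) = -11140/(-29542) - 46905/(9 + 21*217) = -11140*(-1/29542) - 46905/(9 + 4557) = 5570/14771 - 46905/4566 = 5570/14771 - 46905*1/4566 = 5570/14771 - 15635/1522 = -222467045/22481462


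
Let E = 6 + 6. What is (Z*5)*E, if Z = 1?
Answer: 60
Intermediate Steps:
E = 12
(Z*5)*E = (1*5)*12 = 5*12 = 60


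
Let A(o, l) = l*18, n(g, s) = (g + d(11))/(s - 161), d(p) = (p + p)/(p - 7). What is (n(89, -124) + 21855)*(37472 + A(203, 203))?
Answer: 85385533881/95 ≈ 8.9880e+8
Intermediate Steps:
d(p) = 2*p/(-7 + p) (d(p) = (2*p)/(-7 + p) = 2*p/(-7 + p))
n(g, s) = (11/2 + g)/(-161 + s) (n(g, s) = (g + 2*11/(-7 + 11))/(s - 161) = (g + 2*11/4)/(-161 + s) = (g + 2*11*(¼))/(-161 + s) = (g + 11/2)/(-161 + s) = (11/2 + g)/(-161 + s))
A(o, l) = 18*l
(n(89, -124) + 21855)*(37472 + A(203, 203)) = ((11/2 + 89)/(-161 - 124) + 21855)*(37472 + 18*203) = ((189/2)/(-285) + 21855)*(37472 + 3654) = (-1/285*189/2 + 21855)*41126 = (-63/190 + 21855)*41126 = (4152387/190)*41126 = 85385533881/95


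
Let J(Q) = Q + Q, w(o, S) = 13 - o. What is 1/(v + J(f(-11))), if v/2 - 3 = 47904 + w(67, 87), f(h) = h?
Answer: 1/95684 ≈ 1.0451e-5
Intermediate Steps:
J(Q) = 2*Q
v = 95706 (v = 6 + 2*(47904 + (13 - 1*67)) = 6 + 2*(47904 + (13 - 67)) = 6 + 2*(47904 - 54) = 6 + 2*47850 = 6 + 95700 = 95706)
1/(v + J(f(-11))) = 1/(95706 + 2*(-11)) = 1/(95706 - 22) = 1/95684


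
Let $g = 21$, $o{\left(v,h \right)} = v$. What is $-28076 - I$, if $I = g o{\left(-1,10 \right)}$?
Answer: $-28055$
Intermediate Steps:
$I = -21$ ($I = 21 \left(-1\right) = -21$)
$-28076 - I = -28076 - -21 = -28076 + 21 = -28055$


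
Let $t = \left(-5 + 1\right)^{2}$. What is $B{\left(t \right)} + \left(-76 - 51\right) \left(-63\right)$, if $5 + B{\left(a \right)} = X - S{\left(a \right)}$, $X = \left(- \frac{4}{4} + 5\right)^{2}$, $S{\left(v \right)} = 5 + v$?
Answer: $7991$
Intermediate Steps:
$t = 16$ ($t = \left(-4\right)^{2} = 16$)
$X = 16$ ($X = \left(\left(-4\right) \frac{1}{4} + 5\right)^{2} = \left(-1 + 5\right)^{2} = 4^{2} = 16$)
$B{\left(a \right)} = 6 - a$ ($B{\left(a \right)} = -5 - \left(-11 + a\right) = 6 - a$)
$B{\left(t \right)} + \left(-76 - 51\right) \left(-63\right) = \left(6 - 16\right) + \left(-76 - 51\right) \left(-63\right) = \left(6 - 16\right) - -8001 = -10 + 8001 = 7991$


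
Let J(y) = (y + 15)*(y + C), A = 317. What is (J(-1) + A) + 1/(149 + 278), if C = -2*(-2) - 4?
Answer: 129382/427 ≈ 303.00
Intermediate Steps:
C = 0 (C = 4 - 4 = 0)
J(y) = y*(15 + y) (J(y) = (y + 15)*(y + 0) = (15 + y)*y = y*(15 + y))
(J(-1) + A) + 1/(149 + 278) = (-(15 - 1) + 317) + 1/(149 + 278) = (-1*14 + 317) + 1/427 = (-14 + 317) + 1/427 = 303 + 1/427 = 129382/427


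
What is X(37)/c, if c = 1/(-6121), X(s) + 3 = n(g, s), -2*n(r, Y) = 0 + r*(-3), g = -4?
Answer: 55089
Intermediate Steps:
n(r, Y) = 3*r/2 (n(r, Y) = -(0 + r*(-3))/2 = -(0 - 3*r)/2 = -(-3)*r/2 = 3*r/2)
X(s) = -9 (X(s) = -3 + (3/2)*(-4) = -3 - 6 = -9)
c = -1/6121 ≈ -0.00016337
X(37)/c = -9/(-1/6121) = -9*(-6121) = 55089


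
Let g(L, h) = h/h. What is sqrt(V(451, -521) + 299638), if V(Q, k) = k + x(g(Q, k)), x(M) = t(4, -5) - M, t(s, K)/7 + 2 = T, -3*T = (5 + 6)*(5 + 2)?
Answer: 17*sqrt(9309)/3 ≈ 546.74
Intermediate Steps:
g(L, h) = 1
T = -77/3 (T = -(5 + 6)*(5 + 2)/3 = -11*7/3 = -1/3*77 = -77/3 ≈ -25.667)
t(s, K) = -581/3 (t(s, K) = -14 + 7*(-77/3) = -14 - 539/3 = -581/3)
x(M) = -581/3 - M
V(Q, k) = -584/3 + k (V(Q, k) = k + (-581/3 - 1*1) = k + (-581/3 - 1) = k - 584/3 = -584/3 + k)
sqrt(V(451, -521) + 299638) = sqrt((-584/3 - 521) + 299638) = sqrt(-2147/3 + 299638) = sqrt(896767/3) = 17*sqrt(9309)/3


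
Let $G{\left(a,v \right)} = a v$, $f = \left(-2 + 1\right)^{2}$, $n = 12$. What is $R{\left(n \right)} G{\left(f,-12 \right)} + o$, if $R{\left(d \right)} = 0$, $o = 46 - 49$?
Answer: $-3$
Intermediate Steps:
$o = -3$
$f = 1$ ($f = \left(-1\right)^{2} = 1$)
$R{\left(n \right)} G{\left(f,-12 \right)} + o = 0 \cdot 1 \left(-12\right) - 3 = 0 \left(-12\right) - 3 = 0 - 3 = -3$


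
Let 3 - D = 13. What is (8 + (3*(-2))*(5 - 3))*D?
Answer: 40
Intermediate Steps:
D = -10 (D = 3 - 1*13 = 3 - 13 = -10)
(8 + (3*(-2))*(5 - 3))*D = (8 + (3*(-2))*(5 - 3))*(-10) = (8 - 6*2)*(-10) = (8 - 12)*(-10) = -4*(-10) = 40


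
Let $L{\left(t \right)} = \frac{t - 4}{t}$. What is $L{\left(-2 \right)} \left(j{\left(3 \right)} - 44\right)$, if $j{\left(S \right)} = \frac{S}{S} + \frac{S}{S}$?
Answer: $-126$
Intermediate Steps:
$j{\left(S \right)} = 2$ ($j{\left(S \right)} = 1 + 1 = 2$)
$L{\left(t \right)} = \frac{-4 + t}{t}$ ($L{\left(t \right)} = \frac{t - 4}{t} = \frac{-4 + t}{t}$)
$L{\left(-2 \right)} \left(j{\left(3 \right)} - 44\right) = \frac{-4 - 2}{-2} \left(2 - 44\right) = \left(- \frac{1}{2}\right) \left(-6\right) \left(-42\right) = 3 \left(-42\right) = -126$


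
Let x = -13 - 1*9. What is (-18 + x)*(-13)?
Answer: 520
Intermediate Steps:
x = -22 (x = -13 - 9 = -22)
(-18 + x)*(-13) = (-18 - 22)*(-13) = -40*(-13) = 520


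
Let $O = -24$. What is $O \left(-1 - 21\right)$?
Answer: $528$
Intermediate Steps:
$O \left(-1 - 21\right) = - 24 \left(-1 - 21\right) = \left(-24\right) \left(-22\right) = 528$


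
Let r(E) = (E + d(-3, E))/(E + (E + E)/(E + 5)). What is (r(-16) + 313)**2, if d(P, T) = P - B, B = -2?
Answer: 2048377081/20736 ≈ 98784.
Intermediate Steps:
d(P, T) = 2 + P (d(P, T) = P - 1*(-2) = P + 2 = 2 + P)
r(E) = (-1 + E)/(E + 2*E/(5 + E)) (r(E) = (E + (2 - 3))/(E + (E + E)/(E + 5)) = (E - 1)/(E + (2*E)/(5 + E)) = (-1 + E)/(E + 2*E/(5 + E)))
(r(-16) + 313)**2 = ((-5 + (-16)**2 + 4*(-16))/((-16)*(7 - 16)) + 313)**2 = (-1/16*(-5 + 256 - 64)/(-9) + 313)**2 = (-1/16*(-1/9)*187 + 313)**2 = (187/144 + 313)**2 = (45259/144)**2 = 2048377081/20736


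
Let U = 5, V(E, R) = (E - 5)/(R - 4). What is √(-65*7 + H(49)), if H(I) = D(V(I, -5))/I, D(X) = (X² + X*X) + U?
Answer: I*√1801618/63 ≈ 21.305*I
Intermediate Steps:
V(E, R) = (-5 + E)/(-4 + R)
D(X) = 5 + 2*X² (D(X) = (X² + X*X) + 5 = (X² + X²) + 5 = 2*X² + 5 = 5 + 2*X²)
H(I) = (5 + 2*(5/9 - I/9)²)/I (H(I) = (5 + 2*((-5 + I)/(-4 - 5))²)/I = (5 + 2*((-5 + I)/(-9))²)/I = (5 + 2*(-(-5 + I)/9)²)/I = (5 + 2*(5/9 - I/9)²)/I)
√(-65*7 + H(49)) = √(-65*7 + (1/81)*(405 + 2*(-5 + 49)²)/49) = √(-455 + (1/81)*(1/49)*(405 + 2*44²)) = √(-455 + (1/81)*(1/49)*(405 + 2*1936)) = √(-455 + (1/81)*(1/49)*(405 + 3872)) = √(-455 + (1/81)*(1/49)*4277) = √(-455 + 611/567) = √(-257374/567) = I*√1801618/63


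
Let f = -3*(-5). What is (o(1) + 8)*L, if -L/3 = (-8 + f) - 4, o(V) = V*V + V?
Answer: -90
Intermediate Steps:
o(V) = V + V**2 (o(V) = V**2 + V = V + V**2)
f = 15
L = -9 (L = -3*((-8 + 15) - 4) = -3*(7 - 4) = -3*3 = -9)
(o(1) + 8)*L = (1*(1 + 1) + 8)*(-9) = (1*2 + 8)*(-9) = (2 + 8)*(-9) = 10*(-9) = -90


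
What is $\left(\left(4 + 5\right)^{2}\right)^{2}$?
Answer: $6561$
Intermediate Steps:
$\left(\left(4 + 5\right)^{2}\right)^{2} = \left(9^{2}\right)^{2} = 81^{2} = 6561$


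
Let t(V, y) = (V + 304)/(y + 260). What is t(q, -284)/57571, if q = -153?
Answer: -151/1381704 ≈ -0.00010929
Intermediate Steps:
t(V, y) = (304 + V)/(260 + y)
t(q, -284)/57571 = ((304 - 153)/(260 - 284))/57571 = (151/(-24))*(1/57571) = -1/24*151*(1/57571) = -151/24*1/57571 = -151/1381704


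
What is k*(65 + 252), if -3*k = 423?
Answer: -44697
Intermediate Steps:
k = -141 (k = -⅓*423 = -141)
k*(65 + 252) = -141*(65 + 252) = -141*317 = -44697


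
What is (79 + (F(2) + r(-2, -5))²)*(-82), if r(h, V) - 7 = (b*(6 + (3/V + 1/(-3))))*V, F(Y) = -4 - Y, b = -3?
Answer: -492656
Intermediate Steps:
r(h, V) = 7 + V*(-17 - 9/V) (r(h, V) = 7 + (-3*(6 + (3/V + 1/(-3))))*V = 7 + (-3*(6 + (3/V + 1*(-⅓))))*V = 7 + (-3*(6 + (3/V - ⅓)))*V = 7 + (-3*(6 + (-⅓ + 3/V)))*V = 7 + (-3*(17/3 + 3/V))*V = 7 + (-17 - 9/V)*V = 7 + V*(-17 - 9/V))
(79 + (F(2) + r(-2, -5))²)*(-82) = (79 + ((-4 - 1*2) + (-2 - 17*(-5)))²)*(-82) = (79 + ((-4 - 2) + (-2 + 85))²)*(-82) = (79 + (-6 + 83)²)*(-82) = (79 + 77²)*(-82) = (79 + 5929)*(-82) = 6008*(-82) = -492656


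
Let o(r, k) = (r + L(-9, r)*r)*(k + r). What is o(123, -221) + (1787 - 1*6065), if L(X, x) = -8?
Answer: 80100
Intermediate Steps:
o(r, k) = -7*r*(k + r) (o(r, k) = (r - 8*r)*(k + r) = (-7*r)*(k + r) = -7*r*(k + r))
o(123, -221) + (1787 - 1*6065) = 7*123*(-1*(-221) - 1*123) + (1787 - 1*6065) = 7*123*(221 - 123) + (1787 - 6065) = 7*123*98 - 4278 = 84378 - 4278 = 80100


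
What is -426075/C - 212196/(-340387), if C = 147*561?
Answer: -42510407831/9356898243 ≈ -4.5432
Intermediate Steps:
C = 82467
-426075/C - 212196/(-340387) = -426075/82467 - 212196/(-340387) = -426075*1/82467 - 212196*(-1/340387) = -142025/27489 + 212196/340387 = -42510407831/9356898243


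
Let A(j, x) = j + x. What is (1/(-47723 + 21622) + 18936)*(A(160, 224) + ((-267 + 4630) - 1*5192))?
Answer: -219940598075/26101 ≈ -8.4265e+6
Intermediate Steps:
(1/(-47723 + 21622) + 18936)*(A(160, 224) + ((-267 + 4630) - 1*5192)) = (1/(-47723 + 21622) + 18936)*((160 + 224) + ((-267 + 4630) - 1*5192)) = (1/(-26101) + 18936)*(384 + (4363 - 5192)) = (-1/26101 + 18936)*(384 - 829) = (494248535/26101)*(-445) = -219940598075/26101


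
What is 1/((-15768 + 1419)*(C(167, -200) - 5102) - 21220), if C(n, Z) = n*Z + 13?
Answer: 1/552257441 ≈ 1.8107e-9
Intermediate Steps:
C(n, Z) = 13 + Z*n (C(n, Z) = Z*n + 13 = 13 + Z*n)
1/((-15768 + 1419)*(C(167, -200) - 5102) - 21220) = 1/((-15768 + 1419)*((13 - 200*167) - 5102) - 21220) = 1/(-14349*((13 - 33400) - 5102) - 21220) = 1/(-14349*(-33387 - 5102) - 21220) = 1/(-14349*(-38489) - 21220) = 1/(552278661 - 21220) = 1/552257441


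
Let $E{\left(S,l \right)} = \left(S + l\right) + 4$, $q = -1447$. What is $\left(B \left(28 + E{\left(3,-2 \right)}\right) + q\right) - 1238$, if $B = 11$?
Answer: $-2322$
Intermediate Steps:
$E{\left(S,l \right)} = 4 + S + l$
$\left(B \left(28 + E{\left(3,-2 \right)}\right) + q\right) - 1238 = \left(11 \left(28 + \left(4 + 3 - 2\right)\right) - 1447\right) - 1238 = \left(11 \left(28 + 5\right) - 1447\right) - 1238 = \left(11 \cdot 33 - 1447\right) - 1238 = \left(363 - 1447\right) - 1238 = -1084 - 1238 = -2322$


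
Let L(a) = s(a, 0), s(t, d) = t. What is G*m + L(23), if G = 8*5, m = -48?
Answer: -1897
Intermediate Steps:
L(a) = a
G = 40
G*m + L(23) = 40*(-48) + 23 = -1920 + 23 = -1897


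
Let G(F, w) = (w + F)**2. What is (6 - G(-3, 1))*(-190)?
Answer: -380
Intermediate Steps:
G(F, w) = (F + w)**2
(6 - G(-3, 1))*(-190) = (6 - (-3 + 1)**2)*(-190) = (6 - 1*(-2)**2)*(-190) = (6 - 1*4)*(-190) = (6 - 4)*(-190) = 2*(-190) = -380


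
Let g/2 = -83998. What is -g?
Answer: 167996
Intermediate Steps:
g = -167996 (g = 2*(-83998) = -167996)
-g = -1*(-167996) = 167996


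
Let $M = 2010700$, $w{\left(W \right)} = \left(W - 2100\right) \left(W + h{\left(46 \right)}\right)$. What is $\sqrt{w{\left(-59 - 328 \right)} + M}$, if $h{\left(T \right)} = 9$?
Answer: $\sqrt{2950786} \approx 1717.8$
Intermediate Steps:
$w{\left(W \right)} = \left(-2100 + W\right) \left(9 + W\right)$ ($w{\left(W \right)} = \left(W - 2100\right) \left(W + 9\right) = \left(-2100 + W\right) \left(9 + W\right)$)
$\sqrt{w{\left(-59 - 328 \right)} + M} = \sqrt{\left(-18900 + \left(-59 - 328\right)^{2} - 2091 \left(-59 - 328\right)\right) + 2010700} = \sqrt{\left(-18900 + \left(-387\right)^{2} - -809217\right) + 2010700} = \sqrt{\left(-18900 + 149769 + 809217\right) + 2010700} = \sqrt{940086 + 2010700} = \sqrt{2950786}$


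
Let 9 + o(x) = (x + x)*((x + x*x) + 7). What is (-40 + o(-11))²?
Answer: 6880129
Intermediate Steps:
o(x) = -9 + 2*x*(7 + x + x²) (o(x) = -9 + (x + x)*((x + x*x) + 7) = -9 + (2*x)*((x + x²) + 7) = -9 + (2*x)*(7 + x + x²) = -9 + 2*x*(7 + x + x²))
(-40 + o(-11))² = (-40 + (-9 + 2*(-11)² + 2*(-11)³ + 14*(-11)))² = (-40 + (-9 + 2*121 + 2*(-1331) - 154))² = (-40 + (-9 + 242 - 2662 - 154))² = (-40 - 2583)² = (-2623)² = 6880129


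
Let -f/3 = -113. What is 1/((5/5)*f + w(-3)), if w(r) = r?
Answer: 1/336 ≈ 0.0029762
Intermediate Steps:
f = 339 (f = -3*(-113) = 339)
1/((5/5)*f + w(-3)) = 1/((5/5)*339 - 3) = 1/((5*(⅕))*339 - 3) = 1/(1*339 - 3) = 1/(339 - 3) = 1/336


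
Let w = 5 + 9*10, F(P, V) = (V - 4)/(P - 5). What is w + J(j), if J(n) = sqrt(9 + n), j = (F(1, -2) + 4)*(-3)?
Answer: 95 + I*sqrt(30)/2 ≈ 95.0 + 2.7386*I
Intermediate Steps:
F(P, V) = (-4 + V)/(-5 + P)
j = -33/2 (j = ((-4 - 2)/(-5 + 1) + 4)*(-3) = (-6/(-4) + 4)*(-3) = (-1/4*(-6) + 4)*(-3) = (3/2 + 4)*(-3) = (11/2)*(-3) = -33/2 ≈ -16.500)
w = 95 (w = 5 + 90 = 95)
w + J(j) = 95 + sqrt(9 - 33/2) = 95 + sqrt(-15/2) = 95 + I*sqrt(30)/2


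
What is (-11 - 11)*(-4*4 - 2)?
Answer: 396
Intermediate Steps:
(-11 - 11)*(-4*4 - 2) = -22*(-16 - 2) = -22*(-18) = 396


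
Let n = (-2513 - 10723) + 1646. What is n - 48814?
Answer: -60404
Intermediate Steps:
n = -11590 (n = -13236 + 1646 = -11590)
n - 48814 = -11590 - 48814 = -60404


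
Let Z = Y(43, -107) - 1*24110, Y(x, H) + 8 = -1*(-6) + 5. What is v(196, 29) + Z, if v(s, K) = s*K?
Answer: -18423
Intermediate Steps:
v(s, K) = K*s
Y(x, H) = 3 (Y(x, H) = -8 + (-1*(-6) + 5) = -8 + (6 + 5) = -8 + 11 = 3)
Z = -24107 (Z = 3 - 1*24110 = 3 - 24110 = -24107)
v(196, 29) + Z = 29*196 - 24107 = 5684 - 24107 = -18423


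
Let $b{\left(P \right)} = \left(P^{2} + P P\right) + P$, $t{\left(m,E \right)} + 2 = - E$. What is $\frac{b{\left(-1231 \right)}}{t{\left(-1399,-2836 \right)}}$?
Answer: $\frac{3029491}{2834} \approx 1069.0$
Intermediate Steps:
$t{\left(m,E \right)} = -2 - E$
$b{\left(P \right)} = P + 2 P^{2}$ ($b{\left(P \right)} = \left(P^{2} + P^{2}\right) + P = 2 P^{2} + P = P + 2 P^{2}$)
$\frac{b{\left(-1231 \right)}}{t{\left(-1399,-2836 \right)}} = \frac{\left(-1231\right) \left(1 + 2 \left(-1231\right)\right)}{-2 - -2836} = \frac{\left(-1231\right) \left(1 - 2462\right)}{-2 + 2836} = \frac{\left(-1231\right) \left(-2461\right)}{2834} = 3029491 \cdot \frac{1}{2834} = \frac{3029491}{2834}$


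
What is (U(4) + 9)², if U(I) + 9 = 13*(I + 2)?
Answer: 6084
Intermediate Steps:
U(I) = 17 + 13*I (U(I) = -9 + 13*(I + 2) = -9 + 13*(2 + I) = -9 + (26 + 13*I) = 17 + 13*I)
(U(4) + 9)² = ((17 + 13*4) + 9)² = ((17 + 52) + 9)² = (69 + 9)² = 78² = 6084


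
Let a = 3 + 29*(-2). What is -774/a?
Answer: 774/55 ≈ 14.073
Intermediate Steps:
a = -55 (a = 3 - 58 = -55)
-774/a = -774/(-55) = -774*(-1/55) = 774/55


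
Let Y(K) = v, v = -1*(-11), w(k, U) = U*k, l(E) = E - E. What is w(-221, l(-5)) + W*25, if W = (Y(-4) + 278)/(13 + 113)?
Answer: 7225/126 ≈ 57.341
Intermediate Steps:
l(E) = 0
v = 11
Y(K) = 11
W = 289/126 (W = (11 + 278)/(13 + 113) = 289/126 ≈ 2.2937)
w(-221, l(-5)) + W*25 = 0*(-221) + (289/126)*25 = 0 + 7225/126 = 7225/126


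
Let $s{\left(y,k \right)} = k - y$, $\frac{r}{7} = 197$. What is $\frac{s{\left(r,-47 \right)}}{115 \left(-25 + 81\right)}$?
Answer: $- \frac{31}{140} \approx -0.22143$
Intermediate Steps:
$r = 1379$ ($r = 7 \cdot 197 = 1379$)
$\frac{s{\left(r,-47 \right)}}{115 \left(-25 + 81\right)} = \frac{-47 - 1379}{115 \left(-25 + 81\right)} = \frac{-47 - 1379}{115 \cdot 56} = - \frac{1426}{6440} = \left(-1426\right) \frac{1}{6440} = - \frac{31}{140}$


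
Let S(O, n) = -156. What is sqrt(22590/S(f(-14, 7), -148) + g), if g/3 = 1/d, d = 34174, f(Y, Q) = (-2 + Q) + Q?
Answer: I*sqrt(7145123055798)/222131 ≈ 12.034*I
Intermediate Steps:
f(Y, Q) = -2 + 2*Q
g = 3/34174 ≈ 8.7786e-5
sqrt(22590/S(f(-14, 7), -148) + g) = sqrt(22590/(-156) + 3/34174) = sqrt(22590*(-1/156) + 3/34174) = sqrt(-3765/26 + 3/34174) = sqrt(-32166258/222131) = I*sqrt(7145123055798)/222131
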